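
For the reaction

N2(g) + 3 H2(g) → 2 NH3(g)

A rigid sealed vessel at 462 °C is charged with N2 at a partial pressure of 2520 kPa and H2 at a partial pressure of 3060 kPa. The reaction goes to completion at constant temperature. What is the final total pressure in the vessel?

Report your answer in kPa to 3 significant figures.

Because the vessel is rigid and T is held at 462 °C, work the stoichiometry in partial pressures (P_i = n_iRT/V).
P(H2) required for 2520 kPa of N2 = (3/1) × 2520 = 7560 kPa; available 3060 kPa, so H2 is limiting.
P(N2) remaining = 2520 − (1/3) × 3060 = 1500 kPa
P(gaseous products) = (2)/3 × 3060 = 2040 kPa
P_total at 462 °C = 1500 + 2040 = 3540 kPa

3540 kPa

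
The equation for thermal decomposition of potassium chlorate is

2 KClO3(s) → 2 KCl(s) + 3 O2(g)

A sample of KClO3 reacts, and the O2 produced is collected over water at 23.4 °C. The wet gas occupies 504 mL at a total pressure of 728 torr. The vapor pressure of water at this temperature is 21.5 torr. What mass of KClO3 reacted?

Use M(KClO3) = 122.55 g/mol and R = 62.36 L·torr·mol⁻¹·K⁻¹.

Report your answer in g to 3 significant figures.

P(O2) = 728 − 21.5 = 706.5 torr
n(O2) = PV/RT = (706.5 × 0.5040) / (62.36 × 296.55) = 0.01925 mol
n(KClO3) = (2/3) × 0.01925 = 0.01283 mol
m(KClO3) = 0.01283 × 122.55 = 1.572 g

1.57 g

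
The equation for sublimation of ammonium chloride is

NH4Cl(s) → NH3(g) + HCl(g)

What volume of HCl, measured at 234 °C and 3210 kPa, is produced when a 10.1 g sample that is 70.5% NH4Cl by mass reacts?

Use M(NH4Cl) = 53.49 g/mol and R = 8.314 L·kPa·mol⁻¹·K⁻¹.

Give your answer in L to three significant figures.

0.175 L

mass of NH4Cl = 10.1 × 70.5/100 = 7.120 g
n(NH4Cl) = 7.120 / 53.49 = 0.1331 mol
n(HCl) = (1/1) × 0.1331 = 0.1331 mol
V = nRT/P = 0.1331 × 8.314 × 507.15 / 3210 = 0.1748 L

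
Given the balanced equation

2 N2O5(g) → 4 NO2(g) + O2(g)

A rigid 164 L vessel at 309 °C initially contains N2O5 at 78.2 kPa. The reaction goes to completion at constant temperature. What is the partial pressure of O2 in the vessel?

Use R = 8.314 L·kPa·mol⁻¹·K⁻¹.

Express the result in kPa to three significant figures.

39.1 kPa

n(N2O5)₀ = PV/RT = (78.2 × 164) / (8.314 × 582.15) = 2.650 mol
n(O2) = (1/2) × 2.650 = 1.325 mol
P(O2) = nRT/V = 1.325 × 8.314 × 582.15 / 164 = 39.10 kPa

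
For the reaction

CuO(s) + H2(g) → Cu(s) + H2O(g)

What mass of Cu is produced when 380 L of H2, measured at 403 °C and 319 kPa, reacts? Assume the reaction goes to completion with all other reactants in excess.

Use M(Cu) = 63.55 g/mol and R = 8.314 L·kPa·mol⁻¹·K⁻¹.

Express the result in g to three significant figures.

1370 g

n(H2) = PV/RT = (319 × 380) / (8.314 × 676.15) = 21.56 mol
n(Cu) = (1/1) × 21.56 = 21.56 mol
m(Cu) = 21.56 × 63.55 = 1370 g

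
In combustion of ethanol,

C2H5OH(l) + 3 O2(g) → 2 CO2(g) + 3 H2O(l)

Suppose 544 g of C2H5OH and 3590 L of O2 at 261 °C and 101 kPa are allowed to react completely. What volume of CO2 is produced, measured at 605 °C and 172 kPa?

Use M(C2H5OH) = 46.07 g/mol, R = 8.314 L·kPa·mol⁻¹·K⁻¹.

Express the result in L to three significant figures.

1000 L

n(C2H5OH) = 544 / 46.07 = 11.81 mol
n(O2) = PV/RT = (101 × 3590) / (8.314 × 534.15) = 81.65 mol
For 11.81 mol C2H5OH, stoichiometry requires (3/1) × 11.81 = 35.43 mol O2; 81.65 mol is available, so C2H5OH is limiting.
n(CO2) = (2/1) × 11.81 = 23.62 mol
V(CO2) = nRT/P = 23.62 × 8.314 × 878.15 / 172 = 1003 L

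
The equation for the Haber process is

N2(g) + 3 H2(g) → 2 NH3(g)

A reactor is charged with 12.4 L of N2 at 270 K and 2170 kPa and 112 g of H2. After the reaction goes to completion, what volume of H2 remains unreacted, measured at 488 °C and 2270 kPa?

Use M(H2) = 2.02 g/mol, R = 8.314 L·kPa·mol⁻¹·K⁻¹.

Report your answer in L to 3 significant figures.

n(N2) = PV/RT = (2170 × 12.4) / (8.314 × 270) = 11.99 mol
n(H2) = 112 / 2.02 = 55.45 mol
For 11.99 mol N2, stoichiometry requires (3/1) × 11.99 = 35.97 mol H2; 55.45 mol is available, so N2 is limiting.
n(H2) consumed = (3/1) × 11.99 = 35.97 mol; remaining = 55.45 − 35.97 = 19.48 mol
V(H2) = nRT/P = 19.48 × 8.314 × 761.15 / 2270 = 54.31 L

54.3 L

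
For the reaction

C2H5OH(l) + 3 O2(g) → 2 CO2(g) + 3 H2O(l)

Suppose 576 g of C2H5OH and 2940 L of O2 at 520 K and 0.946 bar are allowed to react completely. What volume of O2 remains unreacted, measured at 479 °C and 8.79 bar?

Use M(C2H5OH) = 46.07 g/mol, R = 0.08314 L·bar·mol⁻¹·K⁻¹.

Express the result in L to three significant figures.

n(C2H5OH) = 576 / 46.07 = 12.50 mol
n(O2) = PV/RT = (0.946 × 2940) / (0.08314 × 520) = 64.33 mol
For 12.50 mol C2H5OH, stoichiometry requires (3/1) × 12.50 = 37.50 mol O2; 64.33 mol is available, so C2H5OH is limiting.
n(O2) consumed = (3/1) × 12.50 = 37.50 mol; remaining = 64.33 − 37.50 = 26.83 mol
V(O2) = nRT/P = 26.83 × 0.08314 × 752.15 / 8.79 = 190.9 L

191 L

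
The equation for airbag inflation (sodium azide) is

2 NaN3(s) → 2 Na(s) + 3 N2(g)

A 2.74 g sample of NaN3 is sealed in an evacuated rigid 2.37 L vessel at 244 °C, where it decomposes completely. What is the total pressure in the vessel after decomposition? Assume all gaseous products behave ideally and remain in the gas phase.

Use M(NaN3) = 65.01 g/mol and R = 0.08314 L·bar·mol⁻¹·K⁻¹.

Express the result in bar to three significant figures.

n(NaN3) = 2.74 / 65.01 = 0.04215 mol
n(gas produced) = (3/2) × 0.04215 = 0.06323 mol
P = nRT/V = 0.06323 × 0.08314 × 517.15 / 2.37 = 1.147 bar

1.15 bar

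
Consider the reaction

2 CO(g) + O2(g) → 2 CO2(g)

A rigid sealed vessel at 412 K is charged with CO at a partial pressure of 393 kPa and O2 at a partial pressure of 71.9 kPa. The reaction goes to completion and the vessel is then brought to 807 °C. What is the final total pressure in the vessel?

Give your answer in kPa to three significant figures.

With V and T fixed, P_i ∝ n_i, so the mole ratios apply directly to partial pressures at 412 K.
P(O2) required for 393 kPa of CO = (1/2) × 393 = 196.5 kPa; available 71.9 kPa, so O2 is limiting.
P(CO) remaining = 393 − (2/1) × 71.9 = 249.2 kPa
P(gaseous products) = (2)/1 × 71.9 = 143.8 kPa
P_total at 412 K = 249.2 + 143.8 = 393.0 kPa
Scaling to 807 °C: P = 393.0 × 1080.15/412 = 1030 kPa

1030 kPa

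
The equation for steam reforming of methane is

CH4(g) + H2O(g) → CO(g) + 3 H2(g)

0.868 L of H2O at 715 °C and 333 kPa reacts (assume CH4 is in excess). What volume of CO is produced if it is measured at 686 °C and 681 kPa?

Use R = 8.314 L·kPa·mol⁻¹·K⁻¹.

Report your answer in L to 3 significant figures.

0.412 L

n(H2O) = PV/RT = (333 × 0.868) / (8.314 × 988.15) = 0.03518 mol
n(CO) = (1/1) × 0.03518 = 0.03518 mol
V = nRT/P = 0.03518 × 8.314 × 959.15 / 681 = 0.4120 L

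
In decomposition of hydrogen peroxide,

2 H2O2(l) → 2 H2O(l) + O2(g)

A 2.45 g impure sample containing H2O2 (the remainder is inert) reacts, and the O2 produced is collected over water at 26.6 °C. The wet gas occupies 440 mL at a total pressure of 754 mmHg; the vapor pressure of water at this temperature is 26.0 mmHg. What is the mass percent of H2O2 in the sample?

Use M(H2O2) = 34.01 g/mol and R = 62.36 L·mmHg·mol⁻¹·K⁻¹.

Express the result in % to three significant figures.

47.6 %

P(O2) = 754 − 26.0 = 728.0 mmHg
n(O2) = PV/RT = (728.0 × 0.4400) / (62.36 × 299.75) = 0.01714 mol
n(H2O2) = (2/1) × 0.01714 = 0.03428 mol
m(H2O2) = 0.03428 × 34.01 = 1.166 g
%H2O2 = 1.166 / 2.45 × 100 = 47.59%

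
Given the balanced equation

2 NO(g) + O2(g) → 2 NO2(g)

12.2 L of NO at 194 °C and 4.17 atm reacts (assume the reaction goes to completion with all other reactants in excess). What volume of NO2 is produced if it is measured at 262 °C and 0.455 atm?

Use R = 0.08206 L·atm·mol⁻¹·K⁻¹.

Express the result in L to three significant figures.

128 L

n(NO) = PV/RT = (4.17 × 12.2) / (0.08206 × 467.15) = 1.327 mol
n(NO2) = (2/2) × 1.327 = 1.327 mol
V = nRT/P = 1.327 × 0.08206 × 535.15 / 0.455 = 128.1 L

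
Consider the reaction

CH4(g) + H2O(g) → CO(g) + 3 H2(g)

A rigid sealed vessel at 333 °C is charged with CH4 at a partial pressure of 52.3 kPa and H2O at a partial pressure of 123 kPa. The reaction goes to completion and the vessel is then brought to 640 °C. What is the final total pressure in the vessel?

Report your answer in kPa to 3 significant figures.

Because the vessel is rigid and T is held at 333 °C, work the stoichiometry in partial pressures (P_i = n_iRT/V).
P(H2O) required for 52.3 kPa of CH4 = (1/1) × 52.3 = 52.30 kPa; available 123 kPa, so CH4 is limiting.
P(H2O) remaining = 123 − (1/1) × 52.3 = 70.70 kPa
P(gaseous products) = (1+3)/1 × 52.3 = 209.2 kPa
P_total at 333 °C = 70.70 + 209.2 = 279.9 kPa
Scaling to 640 °C: P = 279.9 × 913.15/606.15 = 421.7 kPa

422 kPa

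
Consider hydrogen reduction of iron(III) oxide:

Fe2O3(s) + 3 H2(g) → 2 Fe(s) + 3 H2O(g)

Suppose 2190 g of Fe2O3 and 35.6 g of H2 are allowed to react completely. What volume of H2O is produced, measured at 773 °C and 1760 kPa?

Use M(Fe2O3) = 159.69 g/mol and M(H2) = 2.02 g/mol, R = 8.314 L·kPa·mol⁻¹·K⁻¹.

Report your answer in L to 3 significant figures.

n(Fe2O3) = 2190 / 159.69 = 13.71 mol
n(H2) = 35.6 / 2.02 = 17.62 mol
For 13.71 mol Fe2O3, stoichiometry requires (3/1) × 13.71 = 41.13 mol H2; 17.62 mol is available, so H2 is limiting.
n(H2O) = (3/3) × 17.62 = 17.62 mol
V(H2O) = nRT/P = 17.62 × 8.314 × 1046.15 / 1760 = 87.08 L

87.1 L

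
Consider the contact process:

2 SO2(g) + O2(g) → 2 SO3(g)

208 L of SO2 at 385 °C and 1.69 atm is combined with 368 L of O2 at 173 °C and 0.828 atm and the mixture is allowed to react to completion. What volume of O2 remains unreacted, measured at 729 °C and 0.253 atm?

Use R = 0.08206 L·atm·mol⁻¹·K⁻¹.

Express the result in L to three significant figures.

1650 L

n(SO2) = PV/RT = (1.69 × 208) / (0.08206 × 658.15) = 6.509 mol
n(O2) = PV/RT = (0.828 × 368) / (0.08206 × 446.15) = 8.323 mol
For 6.509 mol SO2, stoichiometry requires (1/2) × 6.509 = 3.255 mol O2; 8.323 mol is available, so SO2 is limiting.
n(O2) consumed = (1/2) × 6.509 = 3.255 mol; remaining = 8.323 − 3.255 = 5.068 mol
V(O2) = nRT/P = 5.068 × 0.08206 × 1002.15 / 0.253 = 1647 L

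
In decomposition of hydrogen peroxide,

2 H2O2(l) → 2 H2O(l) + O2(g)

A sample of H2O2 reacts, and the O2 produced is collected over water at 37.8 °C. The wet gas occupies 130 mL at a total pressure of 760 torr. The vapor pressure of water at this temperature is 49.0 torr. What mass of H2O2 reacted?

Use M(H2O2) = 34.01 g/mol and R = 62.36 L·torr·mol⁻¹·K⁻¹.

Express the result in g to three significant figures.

P(O2) = 760 − 49.0 = 711.0 torr
n(O2) = PV/RT = (711.0 × 0.1300) / (62.36 × 310.95) = 0.004767 mol
n(H2O2) = (2/1) × 0.004767 = 0.009534 mol
m(H2O2) = 0.009534 × 34.01 = 0.3243 g

0.324 g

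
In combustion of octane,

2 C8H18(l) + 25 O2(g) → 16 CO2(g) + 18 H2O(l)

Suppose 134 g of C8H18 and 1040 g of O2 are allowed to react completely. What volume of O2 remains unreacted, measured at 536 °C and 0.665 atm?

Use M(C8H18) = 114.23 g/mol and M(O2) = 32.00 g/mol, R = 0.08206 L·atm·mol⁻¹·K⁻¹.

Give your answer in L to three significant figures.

n(C8H18) = 134 / 114.23 = 1.173 mol
n(O2) = 1040 / 32.00 = 32.50 mol
For 1.173 mol C8H18, stoichiometry requires (25/2) × 1.173 = 14.66 mol O2; 32.50 mol is available, so C8H18 is limiting.
n(O2) consumed = (25/2) × 1.173 = 14.66 mol; remaining = 32.50 − 14.66 = 17.84 mol
V(O2) = nRT/P = 17.84 × 0.08206 × 809.15 / 0.665 = 1781 L

1780 L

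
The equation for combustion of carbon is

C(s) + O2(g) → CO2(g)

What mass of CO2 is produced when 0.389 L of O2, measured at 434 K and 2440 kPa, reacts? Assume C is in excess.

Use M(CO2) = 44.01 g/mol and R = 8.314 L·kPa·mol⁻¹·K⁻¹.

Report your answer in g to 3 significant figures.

n(O2) = PV/RT = (2440 × 0.389) / (8.314 × 434) = 0.2631 mol
n(CO2) = (1/1) × 0.2631 = 0.2631 mol
m(CO2) = 0.2631 × 44.01 = 11.58 g

11.6 g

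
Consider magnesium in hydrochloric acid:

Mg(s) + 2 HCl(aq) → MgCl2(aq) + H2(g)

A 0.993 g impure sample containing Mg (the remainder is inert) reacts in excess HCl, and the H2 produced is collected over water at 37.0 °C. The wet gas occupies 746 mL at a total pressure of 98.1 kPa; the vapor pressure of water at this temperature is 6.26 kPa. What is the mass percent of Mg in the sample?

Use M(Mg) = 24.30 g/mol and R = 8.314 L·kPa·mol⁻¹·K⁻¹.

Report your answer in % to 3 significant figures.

65.0 %

P(H2) = 98.1 − 6.26 = 91.84 kPa
n(H2) = PV/RT = (91.84 × 0.7460) / (8.314 × 310.15) = 0.02657 mol
n(Mg) = (1/1) × 0.02657 = 0.02657 mol
m(Mg) = 0.02657 × 24.30 = 0.6457 g
%Mg = 0.6457 / 0.993 × 100 = 65.03%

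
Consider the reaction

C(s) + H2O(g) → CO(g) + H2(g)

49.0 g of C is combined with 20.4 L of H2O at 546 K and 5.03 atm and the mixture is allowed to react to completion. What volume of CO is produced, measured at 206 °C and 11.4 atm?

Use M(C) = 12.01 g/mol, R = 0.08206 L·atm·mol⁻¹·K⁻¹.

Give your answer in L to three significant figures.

n(C) = 49.0 / 12.01 = 4.080 mol
n(H2O) = PV/RT = (5.03 × 20.4) / (0.08206 × 546) = 2.290 mol
For 4.080 mol C, stoichiometry requires (1/1) × 4.080 = 4.080 mol H2O; 2.290 mol is available, so H2O is limiting.
n(CO) = (1/1) × 2.290 = 2.290 mol
V(CO) = nRT/P = 2.290 × 0.08206 × 479.15 / 11.4 = 7.898 L

7.90 L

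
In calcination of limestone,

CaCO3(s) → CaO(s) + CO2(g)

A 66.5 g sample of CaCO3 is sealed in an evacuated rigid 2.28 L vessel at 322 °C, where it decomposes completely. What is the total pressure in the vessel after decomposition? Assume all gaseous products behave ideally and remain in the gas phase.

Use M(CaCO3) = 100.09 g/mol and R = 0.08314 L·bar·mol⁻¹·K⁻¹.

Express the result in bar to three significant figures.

n(CaCO3) = 66.5 / 100.09 = 0.6644 mol
n(gas produced) = (1/1) × 0.6644 = 0.6644 mol
P = nRT/V = 0.6644 × 0.08314 × 595.15 / 2.28 = 14.42 bar

14.4 bar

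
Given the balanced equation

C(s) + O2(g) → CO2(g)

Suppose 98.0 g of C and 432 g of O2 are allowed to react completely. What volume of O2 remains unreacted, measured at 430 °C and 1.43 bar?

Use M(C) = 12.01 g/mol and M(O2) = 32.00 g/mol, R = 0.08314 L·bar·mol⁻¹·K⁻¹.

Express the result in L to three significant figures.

n(C) = 98.0 / 12.01 = 8.160 mol
n(O2) = 432 / 32.00 = 13.50 mol
For 8.160 mol C, stoichiometry requires (1/1) × 8.160 = 8.160 mol O2; 13.50 mol is available, so C is limiting.
n(O2) consumed = (1/1) × 8.160 = 8.160 mol; remaining = 13.50 − 8.160 = 5.340 mol
V(O2) = nRT/P = 5.340 × 0.08314 × 703.15 / 1.43 = 218.3 L

218 L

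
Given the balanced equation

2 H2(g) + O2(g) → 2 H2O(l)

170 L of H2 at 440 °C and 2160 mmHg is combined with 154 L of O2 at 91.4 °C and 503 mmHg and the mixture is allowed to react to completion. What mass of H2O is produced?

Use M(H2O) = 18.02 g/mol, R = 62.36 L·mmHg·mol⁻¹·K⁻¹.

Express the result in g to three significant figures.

123 g

n(H2) = PV/RT = (2160 × 170) / (62.36 × 713.15) = 8.257 mol
n(O2) = PV/RT = (503 × 154) / (62.36 × 364.55) = 3.407 mol
For 8.257 mol H2, stoichiometry requires (1/2) × 8.257 = 4.128 mol O2; 3.407 mol is available, so O2 is limiting.
n(H2O) = (2/1) × 3.407 = 6.814 mol
m(H2O) = 6.814 × 18.02 = 122.8 g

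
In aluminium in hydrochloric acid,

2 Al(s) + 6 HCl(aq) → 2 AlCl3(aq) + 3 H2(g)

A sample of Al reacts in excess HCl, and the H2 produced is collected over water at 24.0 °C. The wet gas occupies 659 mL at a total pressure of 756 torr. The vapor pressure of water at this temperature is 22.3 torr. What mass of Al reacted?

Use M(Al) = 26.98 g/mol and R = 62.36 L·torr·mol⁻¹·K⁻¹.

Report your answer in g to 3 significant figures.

P(H2) = 756 − 22.3 = 733.7 torr
n(H2) = PV/RT = (733.7 × 0.6590) / (62.36 × 297.15) = 0.02609 mol
n(Al) = (2/3) × 0.02609 = 0.01739 mol
m(Al) = 0.01739 × 26.98 = 0.4692 g

0.469 g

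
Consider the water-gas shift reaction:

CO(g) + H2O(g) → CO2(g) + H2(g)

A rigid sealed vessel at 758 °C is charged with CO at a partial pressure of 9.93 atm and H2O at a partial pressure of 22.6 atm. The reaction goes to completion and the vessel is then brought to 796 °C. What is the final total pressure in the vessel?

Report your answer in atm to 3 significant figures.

33.7 atm

With V and T fixed, P_i ∝ n_i, so the mole ratios apply directly to partial pressures at 758 °C.
P(H2O) required for 9.93 atm of CO = (1/1) × 9.93 = 9.930 atm; available 22.6 atm, so CO is limiting.
P(H2O) remaining = 22.6 − (1/1) × 9.93 = 12.67 atm
P(gaseous products) = (1+1)/1 × 9.93 = 19.86 atm
P_total at 758 °C = 12.67 + 19.86 = 32.53 atm
Scaling to 796 °C: P = 32.53 × 1069.15/1031.15 = 33.73 atm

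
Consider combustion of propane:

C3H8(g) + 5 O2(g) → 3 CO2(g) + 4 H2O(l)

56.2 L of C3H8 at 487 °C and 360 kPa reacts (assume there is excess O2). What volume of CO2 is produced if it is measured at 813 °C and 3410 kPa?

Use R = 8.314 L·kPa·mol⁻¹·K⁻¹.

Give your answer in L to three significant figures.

25.4 L

n(C3H8) = PV/RT = (360 × 56.2) / (8.314 × 760.15) = 3.201 mol
n(CO2) = (3/1) × 3.201 = 9.603 mol
V = nRT/P = 9.603 × 8.314 × 1086.15 / 3410 = 25.43 L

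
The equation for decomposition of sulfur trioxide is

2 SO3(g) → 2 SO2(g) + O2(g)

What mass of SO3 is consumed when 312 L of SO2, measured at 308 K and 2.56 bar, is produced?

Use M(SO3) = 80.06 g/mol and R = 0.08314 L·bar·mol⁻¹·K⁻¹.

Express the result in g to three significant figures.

n(SO2) = PV/RT = (2.56 × 312) / (0.08314 × 308) = 31.19 mol
n(SO3) = (2/2) × 31.19 = 31.19 mol
m(SO3) = 31.19 × 80.06 = 2497 g

2500 g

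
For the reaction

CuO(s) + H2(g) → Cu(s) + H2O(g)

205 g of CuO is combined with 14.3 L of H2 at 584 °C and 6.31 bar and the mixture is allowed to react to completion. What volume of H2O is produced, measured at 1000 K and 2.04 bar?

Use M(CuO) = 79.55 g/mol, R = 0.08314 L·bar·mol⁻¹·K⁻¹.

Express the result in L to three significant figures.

51.6 L

n(CuO) = 205 / 79.55 = 2.577 mol
n(H2) = PV/RT = (6.31 × 14.3) / (0.08314 × 857.15) = 1.266 mol
For 2.577 mol CuO, stoichiometry requires (1/1) × 2.577 = 2.577 mol H2; 1.266 mol is available, so H2 is limiting.
n(H2O) = (1/1) × 1.266 = 1.266 mol
V(H2O) = nRT/P = 1.266 × 0.08314 × 1000 / 2.04 = 51.60 L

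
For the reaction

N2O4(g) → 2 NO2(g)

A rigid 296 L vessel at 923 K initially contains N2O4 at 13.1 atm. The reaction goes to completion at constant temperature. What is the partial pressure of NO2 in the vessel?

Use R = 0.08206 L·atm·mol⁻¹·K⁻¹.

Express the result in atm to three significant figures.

26.2 atm

n(N2O4)₀ = PV/RT = (13.1 × 296) / (0.08206 × 923) = 51.20 mol
n(NO2) = (2/1) × 51.20 = 102.4 mol
P(NO2) = nRT/V = 102.4 × 0.08206 × 923 / 296 = 26.20 atm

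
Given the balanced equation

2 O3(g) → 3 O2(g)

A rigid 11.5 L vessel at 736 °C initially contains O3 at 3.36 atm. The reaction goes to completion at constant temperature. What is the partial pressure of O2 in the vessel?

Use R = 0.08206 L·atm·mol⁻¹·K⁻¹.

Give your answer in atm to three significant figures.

5.04 atm

n(O3)₀ = PV/RT = (3.36 × 11.5) / (0.08206 × 1009.15) = 0.4666 mol
n(O2) = (3/2) × 0.4666 = 0.6999 mol
P(O2) = nRT/V = 0.6999 × 0.08206 × 1009.15 / 11.5 = 5.040 atm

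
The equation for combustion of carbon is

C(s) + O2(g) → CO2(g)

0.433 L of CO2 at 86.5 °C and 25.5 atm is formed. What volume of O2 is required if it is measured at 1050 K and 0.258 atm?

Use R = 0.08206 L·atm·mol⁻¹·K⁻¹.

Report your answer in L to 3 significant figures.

125 L

n(CO2) = PV/RT = (25.5 × 0.433) / (0.08206 × 359.65) = 0.3741 mol
n(O2) = (1/1) × 0.3741 = 0.3741 mol
V = nRT/P = 0.3741 × 0.08206 × 1050 / 0.258 = 124.9 L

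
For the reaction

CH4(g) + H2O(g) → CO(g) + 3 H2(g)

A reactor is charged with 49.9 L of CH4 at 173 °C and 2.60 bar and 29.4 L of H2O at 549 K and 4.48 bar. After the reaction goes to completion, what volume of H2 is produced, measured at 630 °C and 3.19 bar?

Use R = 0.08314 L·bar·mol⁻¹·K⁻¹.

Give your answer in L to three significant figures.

204 L

n(CH4) = PV/RT = (2.60 × 49.9) / (0.08314 × 446.15) = 3.498 mol
n(H2O) = PV/RT = (4.48 × 29.4) / (0.08314 × 549) = 2.886 mol
For 3.498 mol CH4, stoichiometry requires (1/1) × 3.498 = 3.498 mol H2O; 2.886 mol is available, so H2O is limiting.
n(H2) = (3/1) × 2.886 = 8.658 mol
V(H2) = nRT/P = 8.658 × 0.08314 × 903.15 / 3.19 = 203.8 L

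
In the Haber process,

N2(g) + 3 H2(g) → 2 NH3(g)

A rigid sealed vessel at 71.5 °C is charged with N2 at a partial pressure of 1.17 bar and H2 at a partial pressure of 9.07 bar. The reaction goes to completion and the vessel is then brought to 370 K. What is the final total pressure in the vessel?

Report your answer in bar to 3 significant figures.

At constant V, partial pressures at 71.5 °C are proportional to moles, so apply stoichiometry directly to pressures.
P(H2) required for 1.17 bar of N2 = (3/1) × 1.17 = 3.510 bar; available 9.07 bar, so N2 is limiting.
P(H2) remaining = 9.07 − (3/1) × 1.17 = 5.560 bar
P(gaseous products) = (2)/1 × 1.17 = 2.340 bar
P_total at 71.5 °C = 5.560 + 2.340 = 7.900 bar
Scaling to 370 K: P = 7.900 × 370/344.65 = 8.481 bar

8.48 bar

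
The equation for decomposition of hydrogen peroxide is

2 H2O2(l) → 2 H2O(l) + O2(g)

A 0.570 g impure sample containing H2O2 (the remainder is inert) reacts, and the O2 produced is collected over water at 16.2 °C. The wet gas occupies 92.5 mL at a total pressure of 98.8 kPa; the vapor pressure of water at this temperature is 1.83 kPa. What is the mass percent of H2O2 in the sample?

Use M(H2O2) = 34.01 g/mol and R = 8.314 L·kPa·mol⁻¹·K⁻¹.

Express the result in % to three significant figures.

P(O2) = 98.8 − 1.83 = 96.97 kPa
n(O2) = PV/RT = (96.97 × 0.09250) / (8.314 × 289.35) = 0.003729 mol
n(H2O2) = (2/1) × 0.003729 = 0.007458 mol
m(H2O2) = 0.007458 × 34.01 = 0.2536 g
%H2O2 = 0.2536 / 0.570 × 100 = 44.49%

44.5 %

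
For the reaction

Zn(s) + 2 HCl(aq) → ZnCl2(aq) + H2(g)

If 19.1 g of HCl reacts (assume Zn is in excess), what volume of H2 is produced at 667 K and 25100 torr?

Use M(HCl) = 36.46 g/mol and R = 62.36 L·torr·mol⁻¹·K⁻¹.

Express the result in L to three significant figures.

n(HCl) = 19.10 / 36.46 = 0.5239 mol
n(H2) = (1/2) × 0.5239 = 0.2620 mol
V = nRT/P = 0.2620 × 62.36 × 667 / 25100 = 0.4342 L

0.434 L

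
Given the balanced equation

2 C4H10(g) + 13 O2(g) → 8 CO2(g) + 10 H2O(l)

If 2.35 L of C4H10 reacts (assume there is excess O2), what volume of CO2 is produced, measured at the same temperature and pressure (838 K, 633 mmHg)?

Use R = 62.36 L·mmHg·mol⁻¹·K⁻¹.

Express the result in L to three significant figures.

9.40 L

At constant T and P, gas volumes are in the mole ratio: V(CO2) = (8/2) × 2.35 = 9.400 L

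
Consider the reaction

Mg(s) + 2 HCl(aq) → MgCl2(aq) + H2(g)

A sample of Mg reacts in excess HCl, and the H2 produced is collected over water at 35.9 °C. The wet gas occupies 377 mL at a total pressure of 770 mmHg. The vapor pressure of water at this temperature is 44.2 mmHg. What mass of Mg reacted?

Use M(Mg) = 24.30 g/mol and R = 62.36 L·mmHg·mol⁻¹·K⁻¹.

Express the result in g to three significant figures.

0.345 g

P(H2) = 770 − 44.2 = 725.8 mmHg
n(H2) = PV/RT = (725.8 × 0.3770) / (62.36 × 309.05) = 0.01420 mol
n(Mg) = (1/1) × 0.01420 = 0.01420 mol
m(Mg) = 0.01420 × 24.30 = 0.3451 g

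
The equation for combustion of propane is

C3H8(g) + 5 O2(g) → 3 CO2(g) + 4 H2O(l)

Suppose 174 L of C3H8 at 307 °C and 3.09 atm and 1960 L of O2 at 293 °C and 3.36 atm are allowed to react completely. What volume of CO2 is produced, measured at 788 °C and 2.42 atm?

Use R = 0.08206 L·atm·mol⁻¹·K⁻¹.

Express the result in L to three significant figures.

n(C3H8) = PV/RT = (3.09 × 174) / (0.08206 × 580.15) = 11.29 mol
n(O2) = PV/RT = (3.36 × 1960) / (0.08206 × 566.15) = 141.8 mol
For 11.29 mol C3H8, stoichiometry requires (5/1) × 11.29 = 56.45 mol O2; 141.8 mol is available, so C3H8 is limiting.
n(CO2) = (3/1) × 11.29 = 33.87 mol
V(CO2) = nRT/P = 33.87 × 0.08206 × 1061.15 / 2.42 = 1219 L

1220 L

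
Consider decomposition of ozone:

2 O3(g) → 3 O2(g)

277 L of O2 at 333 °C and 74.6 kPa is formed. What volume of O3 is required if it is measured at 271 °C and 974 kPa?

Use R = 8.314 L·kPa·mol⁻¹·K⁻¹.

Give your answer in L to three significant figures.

n(O2) = PV/RT = (74.6 × 277) / (8.314 × 606.15) = 4.100 mol
n(O3) = (2/3) × 4.100 = 2.733 mol
V = nRT/P = 2.733 × 8.314 × 544.15 / 974 = 12.69 L

12.7 L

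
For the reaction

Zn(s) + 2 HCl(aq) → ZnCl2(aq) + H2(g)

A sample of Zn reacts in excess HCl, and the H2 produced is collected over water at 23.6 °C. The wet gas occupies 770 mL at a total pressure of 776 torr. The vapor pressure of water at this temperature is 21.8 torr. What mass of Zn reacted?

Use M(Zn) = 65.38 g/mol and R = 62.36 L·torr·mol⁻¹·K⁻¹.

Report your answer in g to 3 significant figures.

P(H2) = 776 − 21.8 = 754.2 torr
n(H2) = PV/RT = (754.2 × 0.7700) / (62.36 × 296.75) = 0.03138 mol
n(Zn) = (1/1) × 0.03138 = 0.03138 mol
m(Zn) = 0.03138 × 65.38 = 2.052 g

2.05 g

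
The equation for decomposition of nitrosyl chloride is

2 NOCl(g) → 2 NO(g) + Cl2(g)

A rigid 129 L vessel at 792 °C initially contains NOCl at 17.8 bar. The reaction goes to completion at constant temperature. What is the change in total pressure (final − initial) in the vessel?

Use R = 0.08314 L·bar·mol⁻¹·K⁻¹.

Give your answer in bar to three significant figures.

Since T and V are fixed, P_final/P_initial = n_final/n_initial = 3/2.
P_final = (3/2) × 17.8 = 26.70 bar; ΔP = 26.70 − 17.8 = 8.900 bar

8.90 bar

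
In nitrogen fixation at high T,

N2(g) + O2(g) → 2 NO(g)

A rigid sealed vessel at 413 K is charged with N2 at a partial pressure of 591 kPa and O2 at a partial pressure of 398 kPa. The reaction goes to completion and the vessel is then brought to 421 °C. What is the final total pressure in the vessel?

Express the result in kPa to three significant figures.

At constant V, partial pressures at 413 K are proportional to moles, so apply stoichiometry directly to pressures.
P(O2) required for 591 kPa of N2 = (1/1) × 591 = 591.0 kPa; available 398 kPa, so O2 is limiting.
P(N2) remaining = 591 − (1/1) × 398 = 193.0 kPa
P(gaseous products) = (2)/1 × 398 = 796.0 kPa
P_total at 413 K = 193.0 + 796.0 = 989.0 kPa
Scaling to 421 °C: P = 989.0 × 694.15/413 = 1662 kPa

1660 kPa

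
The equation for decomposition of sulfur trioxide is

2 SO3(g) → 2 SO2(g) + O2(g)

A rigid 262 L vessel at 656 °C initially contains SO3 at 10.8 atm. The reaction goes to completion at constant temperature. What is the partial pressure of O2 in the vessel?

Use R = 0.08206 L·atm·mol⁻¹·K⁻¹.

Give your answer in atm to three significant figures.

5.40 atm

n(SO3)₀ = PV/RT = (10.8 × 262) / (0.08206 × 929.15) = 37.11 mol
n(O2) = (1/2) × 37.11 = 18.55 mol
P(O2) = nRT/V = 18.55 × 0.08206 × 929.15 / 262 = 5.398 atm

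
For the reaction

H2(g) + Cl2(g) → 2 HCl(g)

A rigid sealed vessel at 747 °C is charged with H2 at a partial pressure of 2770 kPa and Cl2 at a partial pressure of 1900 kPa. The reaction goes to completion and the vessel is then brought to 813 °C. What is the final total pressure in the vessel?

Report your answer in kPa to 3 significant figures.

At constant V, partial pressures at 747 °C are proportional to moles, so apply stoichiometry directly to pressures.
P(Cl2) required for 2770 kPa of H2 = (1/1) × 2770 = 2770 kPa; available 1900 kPa, so Cl2 is limiting.
P(H2) remaining = 2770 − (1/1) × 1900 = 870.0 kPa
P(gaseous products) = (2)/1 × 1900 = 3800 kPa
P_total at 747 °C = 870.0 + 3800 = 4670 kPa
Scaling to 813 °C: P = 4670 × 1086.15/1020.15 = 4972 kPa

4970 kPa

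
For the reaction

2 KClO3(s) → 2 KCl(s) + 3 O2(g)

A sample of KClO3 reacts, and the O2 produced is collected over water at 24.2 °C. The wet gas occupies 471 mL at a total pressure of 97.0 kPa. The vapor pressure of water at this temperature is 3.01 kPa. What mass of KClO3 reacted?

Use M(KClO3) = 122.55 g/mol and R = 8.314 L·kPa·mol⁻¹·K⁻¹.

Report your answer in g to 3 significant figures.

P(O2) = 97.0 − 3.01 = 93.99 kPa
n(O2) = PV/RT = (93.99 × 0.4710) / (8.314 × 297.35) = 0.01791 mol
n(KClO3) = (2/3) × 0.01791 = 0.01194 mol
m(KClO3) = 0.01194 × 122.55 = 1.463 g

1.46 g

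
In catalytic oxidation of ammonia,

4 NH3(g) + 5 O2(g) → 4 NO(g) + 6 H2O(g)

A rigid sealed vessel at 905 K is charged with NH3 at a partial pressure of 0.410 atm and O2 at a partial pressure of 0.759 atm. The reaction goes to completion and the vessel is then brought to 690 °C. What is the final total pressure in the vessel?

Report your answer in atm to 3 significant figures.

With V and T fixed, P_i ∝ n_i, so the mole ratios apply directly to partial pressures at 905 K.
P(O2) required for 0.410 atm of NH3 = (5/4) × 0.410 = 0.5125 atm; available 0.759 atm, so NH3 is limiting.
P(O2) remaining = 0.759 − (5/4) × 0.410 = 0.2465 atm
P(gaseous products) = (4+6)/4 × 0.410 = 1.025 atm
P_total at 905 K = 0.2465 + 1.025 = 1.271 atm
Scaling to 690 °C: P = 1.271 × 963.15/905 = 1.353 atm

1.35 atm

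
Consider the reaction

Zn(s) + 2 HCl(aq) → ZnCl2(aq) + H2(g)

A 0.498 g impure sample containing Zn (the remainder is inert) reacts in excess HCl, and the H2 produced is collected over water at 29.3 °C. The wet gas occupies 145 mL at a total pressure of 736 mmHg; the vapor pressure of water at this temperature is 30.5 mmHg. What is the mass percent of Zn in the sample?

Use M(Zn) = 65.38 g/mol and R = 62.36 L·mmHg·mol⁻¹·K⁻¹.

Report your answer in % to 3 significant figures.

P(H2) = 736 − 30.5 = 705.5 mmHg
n(H2) = PV/RT = (705.5 × 0.1450) / (62.36 × 302.45) = 0.005424 mol
n(Zn) = (1/1) × 0.005424 = 0.005424 mol
m(Zn) = 0.005424 × 65.38 = 0.3546 g
%Zn = 0.3546 / 0.498 × 100 = 71.20%

71.2 %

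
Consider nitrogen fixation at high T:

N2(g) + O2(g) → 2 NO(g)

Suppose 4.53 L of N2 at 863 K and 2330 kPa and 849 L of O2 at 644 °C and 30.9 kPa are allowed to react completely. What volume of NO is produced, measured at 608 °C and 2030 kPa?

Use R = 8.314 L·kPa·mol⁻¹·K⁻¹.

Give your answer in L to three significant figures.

n(N2) = PV/RT = (2330 × 4.53) / (8.314 × 863) = 1.471 mol
n(O2) = PV/RT = (30.9 × 849) / (8.314 × 917.15) = 3.440 mol
For 1.471 mol N2, stoichiometry requires (1/1) × 1.471 = 1.471 mol O2; 3.440 mol is available, so N2 is limiting.
n(NO) = (2/1) × 1.471 = 2.942 mol
V(NO) = nRT/P = 2.942 × 8.314 × 881.15 / 2030 = 10.62 L

10.6 L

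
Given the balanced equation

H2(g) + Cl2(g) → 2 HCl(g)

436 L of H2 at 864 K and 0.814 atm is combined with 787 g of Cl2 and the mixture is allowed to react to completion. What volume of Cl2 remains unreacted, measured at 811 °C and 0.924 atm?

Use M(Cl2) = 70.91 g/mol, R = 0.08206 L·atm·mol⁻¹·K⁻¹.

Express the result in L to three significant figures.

587 L

n(H2) = PV/RT = (0.814 × 436) / (0.08206 × 864) = 5.006 mol
n(Cl2) = 787 / 70.91 = 11.10 mol
For 5.006 mol H2, stoichiometry requires (1/1) × 5.006 = 5.006 mol Cl2; 11.10 mol is available, so H2 is limiting.
n(Cl2) consumed = (1/1) × 5.006 = 5.006 mol; remaining = 11.10 − 5.006 = 6.094 mol
V(Cl2) = nRT/P = 6.094 × 0.08206 × 1084.15 / 0.924 = 586.7 L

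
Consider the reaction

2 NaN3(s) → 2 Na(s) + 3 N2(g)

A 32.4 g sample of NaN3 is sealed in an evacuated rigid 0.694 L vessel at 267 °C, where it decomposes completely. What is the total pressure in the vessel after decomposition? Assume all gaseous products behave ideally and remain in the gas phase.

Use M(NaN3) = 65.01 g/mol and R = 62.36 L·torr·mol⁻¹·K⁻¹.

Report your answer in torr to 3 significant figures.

36300 torr

n(NaN3) = 32.4 / 65.01 = 0.4984 mol
n(gas produced) = (3/2) × 0.4984 = 0.7476 mol
P = nRT/V = 0.7476 × 62.36 × 540.15 / 0.694 = 36290 torr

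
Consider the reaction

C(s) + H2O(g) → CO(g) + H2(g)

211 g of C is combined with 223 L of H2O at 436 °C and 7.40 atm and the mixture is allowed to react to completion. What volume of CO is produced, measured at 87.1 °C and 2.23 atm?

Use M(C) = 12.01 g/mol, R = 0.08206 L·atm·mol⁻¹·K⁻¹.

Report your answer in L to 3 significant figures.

n(C) = 211 / 12.01 = 17.57 mol
n(H2O) = PV/RT = (7.40 × 223) / (0.08206 × 709.15) = 28.36 mol
For 17.57 mol C, stoichiometry requires (1/1) × 17.57 = 17.57 mol H2O; 28.36 mol is available, so C is limiting.
n(CO) = (1/1) × 17.57 = 17.57 mol
V(CO) = nRT/P = 17.57 × 0.08206 × 360.25 / 2.23 = 232.9 L

233 L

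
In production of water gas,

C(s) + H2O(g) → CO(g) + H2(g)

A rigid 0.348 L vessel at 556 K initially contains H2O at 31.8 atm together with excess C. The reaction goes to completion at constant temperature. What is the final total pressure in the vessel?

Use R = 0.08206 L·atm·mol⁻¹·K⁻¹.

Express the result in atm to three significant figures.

63.6 atm

Since T and V are fixed, P_final/P_initial = n_final/n_initial = 2/1.
P_final = (2/1) × 31.8 = 63.60 atm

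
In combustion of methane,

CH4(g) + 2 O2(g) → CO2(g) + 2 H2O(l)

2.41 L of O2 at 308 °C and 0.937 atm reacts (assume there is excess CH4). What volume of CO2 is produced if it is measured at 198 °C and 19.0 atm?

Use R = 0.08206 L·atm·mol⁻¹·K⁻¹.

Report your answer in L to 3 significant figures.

0.0482 L

n(O2) = PV/RT = (0.937 × 2.41) / (0.08206 × 581.15) = 0.04735 mol
n(CO2) = (1/2) × 0.04735 = 0.02368 mol
V = nRT/P = 0.02368 × 0.08206 × 471.15 / 19.0 = 0.04819 L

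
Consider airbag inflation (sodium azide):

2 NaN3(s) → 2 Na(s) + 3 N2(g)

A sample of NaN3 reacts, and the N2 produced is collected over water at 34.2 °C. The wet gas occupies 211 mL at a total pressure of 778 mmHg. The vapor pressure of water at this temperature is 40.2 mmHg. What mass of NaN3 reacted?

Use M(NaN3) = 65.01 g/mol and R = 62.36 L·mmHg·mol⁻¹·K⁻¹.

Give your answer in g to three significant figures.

P(N2) = 778 − 40.2 = 737.8 mmHg
n(N2) = PV/RT = (737.8 × 0.2110) / (62.36 × 307.35) = 0.008122 mol
n(NaN3) = (2/3) × 0.008122 = 0.005415 mol
m(NaN3) = 0.005415 × 65.01 = 0.3520 g

0.352 g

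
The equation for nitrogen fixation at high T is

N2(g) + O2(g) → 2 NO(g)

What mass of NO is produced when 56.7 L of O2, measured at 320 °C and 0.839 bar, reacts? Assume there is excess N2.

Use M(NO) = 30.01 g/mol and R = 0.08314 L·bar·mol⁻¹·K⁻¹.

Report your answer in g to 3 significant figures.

n(O2) = PV/RT = (0.839 × 56.7) / (0.08314 × 593.15) = 0.9647 mol
n(NO) = (2/1) × 0.9647 = 1.929 mol
m(NO) = 1.929 × 30.01 = 57.89 g

57.9 g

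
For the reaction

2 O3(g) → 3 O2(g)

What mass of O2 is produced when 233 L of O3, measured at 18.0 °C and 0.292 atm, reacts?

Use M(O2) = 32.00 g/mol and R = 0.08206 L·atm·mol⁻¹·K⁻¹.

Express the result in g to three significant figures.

n(O3) = PV/RT = (0.292 × 233) / (0.08206 × 291.15) = 2.848 mol
n(O2) = (3/2) × 2.848 = 4.272 mol
m(O2) = 4.272 × 32.00 = 136.7 g

137 g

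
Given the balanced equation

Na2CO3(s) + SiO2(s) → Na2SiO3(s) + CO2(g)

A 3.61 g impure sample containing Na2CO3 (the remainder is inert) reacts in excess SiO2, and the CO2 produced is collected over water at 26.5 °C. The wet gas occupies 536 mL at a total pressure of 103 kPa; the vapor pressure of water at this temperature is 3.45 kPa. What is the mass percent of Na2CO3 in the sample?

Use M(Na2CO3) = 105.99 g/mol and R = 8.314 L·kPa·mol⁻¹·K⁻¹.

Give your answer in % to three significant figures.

62.9 %

P(CO2) = 103 − 3.45 = 99.55 kPa
n(CO2) = PV/RT = (99.55 × 0.5360) / (8.314 × 299.65) = 0.02142 mol
n(Na2CO3) = (1/1) × 0.02142 = 0.02142 mol
m(Na2CO3) = 0.02142 × 105.99 = 2.270 g
%Na2CO3 = 2.270 / 3.61 × 100 = 62.88%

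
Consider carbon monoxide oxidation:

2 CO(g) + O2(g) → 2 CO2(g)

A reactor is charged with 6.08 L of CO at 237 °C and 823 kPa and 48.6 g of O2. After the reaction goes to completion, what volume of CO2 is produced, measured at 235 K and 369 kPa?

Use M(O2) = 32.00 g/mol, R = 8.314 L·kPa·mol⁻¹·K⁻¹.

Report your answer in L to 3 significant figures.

6.25 L

n(CO) = PV/RT = (823 × 6.08) / (8.314 × 510.15) = 1.180 mol
n(O2) = 48.6 / 32.00 = 1.519 mol
For 1.180 mol CO, stoichiometry requires (1/2) × 1.180 = 0.5900 mol O2; 1.519 mol is available, so CO is limiting.
n(CO2) = (2/2) × 1.180 = 1.180 mol
V(CO2) = nRT/P = 1.180 × 8.314 × 235 / 369 = 6.248 L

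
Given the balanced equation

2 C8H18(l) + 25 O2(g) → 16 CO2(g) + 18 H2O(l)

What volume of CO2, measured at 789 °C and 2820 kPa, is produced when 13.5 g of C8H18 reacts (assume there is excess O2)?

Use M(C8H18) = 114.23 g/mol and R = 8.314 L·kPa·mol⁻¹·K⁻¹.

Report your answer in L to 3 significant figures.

2.96 L

n(C8H18) = 13.50 / 114.23 = 0.1182 mol
n(CO2) = (16/2) × 0.1182 = 0.9456 mol
V = nRT/P = 0.9456 × 8.314 × 1062.15 / 2820 = 2.961 L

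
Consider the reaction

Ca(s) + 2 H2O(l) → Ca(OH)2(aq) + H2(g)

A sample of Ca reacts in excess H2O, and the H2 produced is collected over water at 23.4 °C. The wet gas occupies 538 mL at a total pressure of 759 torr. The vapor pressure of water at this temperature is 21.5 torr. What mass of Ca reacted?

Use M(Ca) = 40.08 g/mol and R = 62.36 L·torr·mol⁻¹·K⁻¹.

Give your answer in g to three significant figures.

0.860 g

P(H2) = 759 − 21.5 = 737.5 torr
n(H2) = PV/RT = (737.5 × 0.5380) / (62.36 × 296.55) = 0.02146 mol
n(Ca) = (1/1) × 0.02146 = 0.02146 mol
m(Ca) = 0.02146 × 40.08 = 0.8601 g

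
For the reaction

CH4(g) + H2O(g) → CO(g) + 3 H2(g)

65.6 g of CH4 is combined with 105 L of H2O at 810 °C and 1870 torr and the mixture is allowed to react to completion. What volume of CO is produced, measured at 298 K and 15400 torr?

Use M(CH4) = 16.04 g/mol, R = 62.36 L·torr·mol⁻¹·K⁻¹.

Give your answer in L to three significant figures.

n(CH4) = 65.6 / 16.04 = 4.090 mol
n(H2O) = PV/RT = (1870 × 105) / (62.36 × 1083.15) = 2.907 mol
For 4.090 mol CH4, stoichiometry requires (1/1) × 4.090 = 4.090 mol H2O; 2.907 mol is available, so H2O is limiting.
n(CO) = (1/1) × 2.907 = 2.907 mol
V(CO) = nRT/P = 2.907 × 62.36 × 298 / 15400 = 3.508 L

3.51 L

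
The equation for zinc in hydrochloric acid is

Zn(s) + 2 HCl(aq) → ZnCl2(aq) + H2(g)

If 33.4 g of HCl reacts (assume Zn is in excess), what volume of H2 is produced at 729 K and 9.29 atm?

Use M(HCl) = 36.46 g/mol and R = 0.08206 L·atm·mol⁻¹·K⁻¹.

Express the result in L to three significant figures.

n(HCl) = 33.40 / 36.46 = 0.9161 mol
n(H2) = (1/2) × 0.9161 = 0.4581 mol
V = nRT/P = 0.4581 × 0.08206 × 729 / 9.29 = 2.950 L

2.95 L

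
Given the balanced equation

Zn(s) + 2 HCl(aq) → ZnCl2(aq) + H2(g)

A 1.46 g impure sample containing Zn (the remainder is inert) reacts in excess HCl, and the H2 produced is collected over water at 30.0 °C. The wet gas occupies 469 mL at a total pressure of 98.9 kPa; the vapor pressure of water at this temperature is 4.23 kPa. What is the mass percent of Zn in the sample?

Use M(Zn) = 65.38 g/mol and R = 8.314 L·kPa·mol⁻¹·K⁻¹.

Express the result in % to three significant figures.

P(H2) = 98.9 − 4.23 = 94.67 kPa
n(H2) = PV/RT = (94.67 × 0.4690) / (8.314 × 303.15) = 0.01762 mol
n(Zn) = (1/1) × 0.01762 = 0.01762 mol
m(Zn) = 0.01762 × 65.38 = 1.152 g
%Zn = 1.152 / 1.46 × 100 = 78.90%

78.9 %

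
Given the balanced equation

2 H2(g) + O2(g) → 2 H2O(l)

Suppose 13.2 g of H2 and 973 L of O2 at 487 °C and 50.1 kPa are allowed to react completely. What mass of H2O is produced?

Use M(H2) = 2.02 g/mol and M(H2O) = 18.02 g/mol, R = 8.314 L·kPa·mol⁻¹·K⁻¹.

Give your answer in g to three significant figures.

118 g

n(H2) = 13.2 / 2.02 = 6.535 mol
n(O2) = PV/RT = (50.1 × 973) / (8.314 × 760.15) = 7.713 mol
For 6.535 mol H2, stoichiometry requires (1/2) × 6.535 = 3.268 mol O2; 7.713 mol is available, so H2 is limiting.
n(H2O) = (2/2) × 6.535 = 6.535 mol
m(H2O) = 6.535 × 18.02 = 117.8 g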